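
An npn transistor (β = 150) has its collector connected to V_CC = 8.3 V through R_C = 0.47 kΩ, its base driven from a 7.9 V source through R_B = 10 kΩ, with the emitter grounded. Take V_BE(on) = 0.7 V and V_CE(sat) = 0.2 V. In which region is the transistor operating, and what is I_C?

Assume active: I_B = (7.9 − 0.7)/10 = 0.72 mA, giving I_C = β·I_B = 108 mA.
But then V_CE = 8.3 − 108×0.47 = -42.5 V < V_CE(sat) = 0.2 V — impossible in the active region.
So the transistor is saturated. With V_CE = 0.2 V, I_C = (V_CC − 0.2)/R_C = 8.1/0.47 = 17.2 mA.
Check: β·I_B = 108 mA > I_C = 17.2 mA, confirming saturation.

saturation; I_C ≈ 17 mA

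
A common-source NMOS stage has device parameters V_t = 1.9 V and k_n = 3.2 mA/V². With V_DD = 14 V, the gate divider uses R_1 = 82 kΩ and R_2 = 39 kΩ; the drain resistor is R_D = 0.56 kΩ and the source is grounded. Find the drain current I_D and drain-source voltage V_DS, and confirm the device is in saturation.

V_G = V_DD·R_2/(R_1+R_2) = 14×39/121 = 4.51 V. With the source grounded, V_GS = V_G = 4.51 V.
Assume saturation: I_D = (k_n/2)(V_GS − V_t)² = (3.2/2)×(4.51 − 1.9)² = 1.6×2.61² = 10.9 mA.
V_DS = V_DD − I_D·R_D = 14 − 10.9×0.56 = 7.89 V.
Saturation requires V_DS ≥ V_GS − V_t = 2.61 V; 7.89 ≥ 2.61 ✓.

I_D ≈ 11 mA, V_DS ≈ 7.9 V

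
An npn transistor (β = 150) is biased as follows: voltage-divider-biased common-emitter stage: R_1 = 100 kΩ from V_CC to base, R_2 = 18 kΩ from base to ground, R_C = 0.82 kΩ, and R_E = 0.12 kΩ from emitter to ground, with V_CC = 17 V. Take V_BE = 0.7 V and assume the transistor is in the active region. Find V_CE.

V_CE ≈ 9 V

Thevenize the base divider: V_Th = V_CC·R_2/(R_1+R_2) = 17×18/118 = 2.59 V, R_Th = R_1‖R_2 = 15.3 kΩ.
Base-emitter loop: V_Th = I_B·R_Th + V_BE + (β+1)I_B·R_E, so I_B = (2.59 − 0.7) / (15.3 + 151×0.12) = 0.0567 mA.
I_C = β·I_B = 150×0.0567 = 8.51 mA, and I_E = (β+1)I_B = 8.57 mA.
V_CE = V_CC − I_C·R_C − I_E·R_E = 17 − 8.51×0.82 − 8.57×0.12 = 8.99 V.
V_CE = 8.99 V > 0.2 V confirms active-region operation.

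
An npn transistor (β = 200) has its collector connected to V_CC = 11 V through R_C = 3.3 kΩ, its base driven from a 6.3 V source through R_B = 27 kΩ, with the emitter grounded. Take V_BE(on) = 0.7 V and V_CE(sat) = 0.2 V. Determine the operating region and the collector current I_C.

Assume active: I_B = (6.3 − 0.7)/27 = 0.207 mA, giving I_C = β·I_B = 41.5 mA.
But then V_CE = 11 − 41.5×3.3 = -126 V < V_CE(sat) = 0.2 V — impossible in the active region.
So the transistor is saturated. With V_CE = 0.2 V, I_C = (V_CC − 0.2)/R_C = 10.8/3.3 = 3.27 mA.
Check: β·I_B = 41.5 mA > I_C = 3.27 mA, confirming saturation.

saturation; I_C ≈ 3.3 mA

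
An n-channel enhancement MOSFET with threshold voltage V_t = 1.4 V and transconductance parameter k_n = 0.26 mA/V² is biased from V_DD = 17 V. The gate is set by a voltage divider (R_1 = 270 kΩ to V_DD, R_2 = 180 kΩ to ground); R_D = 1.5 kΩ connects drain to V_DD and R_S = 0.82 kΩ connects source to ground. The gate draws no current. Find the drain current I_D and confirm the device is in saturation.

I_D ≈ 1.9 mA

V_G = V_DD·R_2/(R_1+R_2) = 17×180/450 = 6.8 V.
Assume saturation: I_D = (k_n/2)(V_GS − V_t)² with V_GS = V_G − I_D·R_S = 6.8 − 0.82·I_D.
Substituting gives 0.0874·I_D² − 2.15·I_D + 3.79 = 0, with roots I_D = 1.91 or 22.7 mA.
The root I_D = 22.7 mA gives V_GS = -11.8 V ≤ V_t, so take I_D = 1.91 mA.
Then V_GS = 5.23 V and V_DS = V_DD − I_D(R_D+R_S) = 17 − 1.91×2.32 = 12.6 V.
Saturation requires V_DS ≥ V_GS − V_t = 3.83 V; 12.6 ≥ 3.83 ✓.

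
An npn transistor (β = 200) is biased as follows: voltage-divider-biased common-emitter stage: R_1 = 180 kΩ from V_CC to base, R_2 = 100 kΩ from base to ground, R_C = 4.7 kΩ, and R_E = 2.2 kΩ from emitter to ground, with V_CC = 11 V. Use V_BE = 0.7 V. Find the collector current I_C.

Thevenize the base divider: V_Th = V_CC·R_2/(R_1+R_2) = 11×100/280 = 3.93 V, R_Th = R_1‖R_2 = 64.3 kΩ.
Base-emitter loop: V_Th = I_B·R_Th + V_BE + (β+1)I_B·R_E, so I_B = (3.93 − 0.7) / (64.3 + 201×2.2) = 0.00637 mA.
I_C = β·I_B = 200×0.00637 = 1.27 mA, and I_E = (β+1)I_B = 1.28 mA.
V_CE = V_CC − I_C·R_C − I_E·R_E = 11 − 1.27×4.7 − 1.28×2.2 = 2.19 V.
V_CE = 2.19 V > 0.2 V confirms active-region operation.

I_C ≈ 1.3 mA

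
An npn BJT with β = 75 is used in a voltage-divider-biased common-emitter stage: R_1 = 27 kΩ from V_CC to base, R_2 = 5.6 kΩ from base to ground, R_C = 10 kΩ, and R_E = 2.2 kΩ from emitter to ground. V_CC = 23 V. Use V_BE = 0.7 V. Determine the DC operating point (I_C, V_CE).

Thevenize the base divider: V_Th = V_CC·R_2/(R_1+R_2) = 23×5.6/32.6 = 3.95 V, R_Th = R_1‖R_2 = 4.64 kΩ.
Base-emitter loop: V_Th = I_B·R_Th + V_BE + (β+1)I_B·R_E, so I_B = (3.95 − 0.7) / (4.64 + 76×2.2) = 0.0189 mA.
I_C = β·I_B = 75×0.0189 = 1.42 mA, and I_E = (β+1)I_B = 1.44 mA.
V_CE = V_CC − I_C·R_C − I_E·R_E = 23 − 1.42×10 − 1.44×2.2 = 5.65 V.
V_CE = 5.65 V > 0.2 V confirms active-region operation.

I_C ≈ 1.4 mA, V_CE ≈ 5.6 V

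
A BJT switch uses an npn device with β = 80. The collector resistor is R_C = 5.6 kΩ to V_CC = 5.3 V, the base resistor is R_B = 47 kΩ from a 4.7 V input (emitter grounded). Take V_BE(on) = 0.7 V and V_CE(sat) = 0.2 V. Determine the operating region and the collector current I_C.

saturation; I_C ≈ 0.91 mA

Assume active: I_B = (4.7 − 0.7)/47 = 0.0851 mA, giving I_C = β·I_B = 6.81 mA.
But then V_CE = 5.3 − 6.81×5.6 = -32.8 V < V_CE(sat) = 0.2 V — impossible in the active region.
So the transistor is saturated. With V_CE = 0.2 V, I_C = (V_CC − 0.2)/R_C = 5.1/5.6 = 0.911 mA.
Check: β·I_B = 6.81 mA > I_C = 0.911 mA, confirming saturation.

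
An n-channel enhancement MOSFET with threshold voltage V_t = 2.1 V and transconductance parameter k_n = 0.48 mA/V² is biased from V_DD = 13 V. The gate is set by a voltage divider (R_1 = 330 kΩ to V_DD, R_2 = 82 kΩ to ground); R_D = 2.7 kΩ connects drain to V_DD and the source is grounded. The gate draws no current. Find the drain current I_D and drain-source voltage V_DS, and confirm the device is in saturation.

I_D ≈ 0.057 mA, V_DS ≈ 13 V

V_G = V_DD·R_2/(R_1+R_2) = 13×82/412 = 2.59 V. With the source grounded, V_GS = V_G = 2.59 V.
Assume saturation: I_D = (k_n/2)(V_GS − V_t)² = (0.48/2)×(2.59 − 2.1)² = 0.24×0.487² = 0.057 mA.
V_DS = V_DD − I_D·R_D = 13 − 0.057×2.7 = 12.8 V.
Saturation requires V_DS ≥ V_GS − V_t = 0.487 V; 12.8 ≥ 0.487 ✓.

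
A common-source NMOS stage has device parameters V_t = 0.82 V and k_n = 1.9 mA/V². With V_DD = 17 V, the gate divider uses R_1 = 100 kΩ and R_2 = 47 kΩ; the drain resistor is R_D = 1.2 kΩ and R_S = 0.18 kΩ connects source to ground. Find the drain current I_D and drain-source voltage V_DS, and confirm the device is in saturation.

V_G = V_DD·R_2/(R_1+R_2) = 17×47/147 = 5.44 V.
Assume saturation: I_D = (k_n/2)(V_GS − V_t)² with V_GS = V_G − I_D·R_S = 5.44 − 0.18·I_D.
Substituting gives 0.0308·I_D² − 2.58·I_D + 20.2 = 0, with roots I_D = 8.77 or 75 mA.
The root I_D = 75 mA gives V_GS = -8.07 V ≤ V_t, so take I_D = 8.77 mA.
Then V_GS = 3.86 V and V_DS = V_DD − I_D(R_D+R_S) = 17 − 8.77×1.38 = 4.9 V.
Saturation requires V_DS ≥ V_GS − V_t = 3.04 V; 4.9 ≥ 3.04 ✓.

I_D ≈ 8.8 mA, V_DS ≈ 4.9 V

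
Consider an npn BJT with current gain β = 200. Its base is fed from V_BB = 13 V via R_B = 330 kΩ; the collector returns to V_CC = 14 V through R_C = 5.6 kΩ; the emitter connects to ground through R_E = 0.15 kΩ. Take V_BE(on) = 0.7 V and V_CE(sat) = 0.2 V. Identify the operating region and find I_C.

Assume active: I_B = (13 − 0.7)/(330 + 201×0.15) = 0.0342 mA, I_C = β·I_B = 6.83 mA.
Then V_CE = 14 − 6.83×5.6 − 6.86×0.15 = -25.3 V < 0.2 V — the active assumption fails.
Re-solve with V_CE = 0.2 V. KCL at the emitter: V_E/R_E = (V_BB−0.7−V_E)/R_B + (V_CC−0.2−V_E)/R_C, giving V_E = 0.365 V.
I_C = (V_CC − 0.2 − V_E)/R_C = (13.8 − 0.365)/5.6 = 2.4 mA.
Check: I_B = (12.3 − 0.365)/330 = 0.0362 mA, and β·I_B = 7.23 mA > I_C, confirming saturation.

saturation; I_C ≈ 2.4 mA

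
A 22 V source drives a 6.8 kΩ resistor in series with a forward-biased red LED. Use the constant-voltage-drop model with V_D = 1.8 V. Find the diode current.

I ≈ 3 mA

KVL around the loop: 22 = V_D + I·R = 1.8 + I × 6.8 kΩ.
So I = (22 − 1.8) / 6.8 kΩ = 20.2 / 6.8 = 2.97 mA.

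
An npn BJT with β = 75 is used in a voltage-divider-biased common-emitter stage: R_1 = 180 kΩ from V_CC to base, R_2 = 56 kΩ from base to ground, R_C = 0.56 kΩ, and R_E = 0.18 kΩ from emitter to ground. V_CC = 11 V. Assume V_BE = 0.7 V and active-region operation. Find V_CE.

V_CE ≈ 9.1 V

Thevenize the base divider: V_Th = V_CC·R_2/(R_1+R_2) = 11×56/236 = 2.61 V, R_Th = R_1‖R_2 = 42.7 kΩ.
Base-emitter loop: V_Th = I_B·R_Th + V_BE + (β+1)I_B·R_E, so I_B = (2.61 − 0.7) / (42.7 + 76×0.18) = 0.0339 mA.
I_C = β·I_B = 75×0.0339 = 2.54 mA, and I_E = (β+1)I_B = 2.57 mA.
V_CE = V_CC − I_C·R_C − I_E·R_E = 11 − 2.54×0.56 − 2.57×0.18 = 9.11 V.
V_CE = 9.11 V > 0.2 V confirms active-region operation.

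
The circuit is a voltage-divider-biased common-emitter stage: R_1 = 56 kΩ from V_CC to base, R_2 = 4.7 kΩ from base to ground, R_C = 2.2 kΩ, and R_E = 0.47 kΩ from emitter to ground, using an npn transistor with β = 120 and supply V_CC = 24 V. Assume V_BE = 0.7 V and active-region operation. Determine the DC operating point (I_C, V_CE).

Thevenize the base divider: V_Th = V_CC·R_2/(R_1+R_2) = 24×4.7/60.7 = 1.86 V, R_Th = R_1‖R_2 = 4.34 kΩ.
Base-emitter loop: V_Th = I_B·R_Th + V_BE + (β+1)I_B·R_E, so I_B = (1.86 − 0.7) / (4.34 + 121×0.47) = 0.0189 mA.
I_C = β·I_B = 120×0.0189 = 2.27 mA, and I_E = (β+1)I_B = 2.29 mA.
V_CE = V_CC − I_C·R_C − I_E·R_E = 24 − 2.27×2.2 − 2.29×0.47 = 17.9 V.
V_CE = 17.9 V > 0.2 V confirms active-region operation.

I_C ≈ 2.3 mA, V_CE ≈ 18 V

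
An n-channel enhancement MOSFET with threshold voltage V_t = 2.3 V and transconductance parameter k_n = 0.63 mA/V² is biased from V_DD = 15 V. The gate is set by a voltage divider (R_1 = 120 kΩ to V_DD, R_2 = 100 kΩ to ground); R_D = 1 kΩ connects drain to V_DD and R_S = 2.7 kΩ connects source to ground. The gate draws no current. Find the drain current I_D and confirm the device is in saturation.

V_G = V_DD·R_2/(R_1+R_2) = 15×100/220 = 6.82 V.
Assume saturation: I_D = (k_n/2)(V_GS − V_t)² with V_GS = V_G − I_D·R_S = 6.82 − 2.7·I_D.
Substituting gives 2.3·I_D² − 8.69·I_D + 6.43 = 0, with roots I_D = 1.01 or 2.77 mA.
The root I_D = 2.77 mA gives V_GS = -0.667 V ≤ V_t, so take I_D = 1.01 mA.
Then V_GS = 4.09 V and V_DS = V_DD − I_D(R_D+R_S) = 15 − 1.01×3.7 = 11.3 V.
Saturation requires V_DS ≥ V_GS − V_t = 1.79 V; 11.3 ≥ 1.79 ✓.

I_D ≈ 1 mA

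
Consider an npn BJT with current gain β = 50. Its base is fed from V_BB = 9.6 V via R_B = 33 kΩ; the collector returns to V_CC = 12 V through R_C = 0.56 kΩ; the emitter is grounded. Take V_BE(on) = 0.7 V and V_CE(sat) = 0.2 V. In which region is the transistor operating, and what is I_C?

active; I_C ≈ 13 mA

Assume active. Base-emitter loop: I_B = (V_BB − V_BE)/R_B = (9.6 − 0.7)/33 = 0.27 mA.
I_C = β·I_B = 50×0.27 = 13.5 mA.
V_CE = V_CC − I_C·R_C = 12 − 13.5×0.56 = 4.45 V > V_CE(sat), so the active-region assumption holds.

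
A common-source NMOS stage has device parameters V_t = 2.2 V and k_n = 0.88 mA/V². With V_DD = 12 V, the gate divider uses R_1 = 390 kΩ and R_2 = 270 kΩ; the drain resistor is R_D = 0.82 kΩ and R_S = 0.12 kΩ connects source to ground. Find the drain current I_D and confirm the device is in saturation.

I_D ≈ 2.5 mA

V_G = V_DD·R_2/(R_1+R_2) = 12×270/660 = 4.91 V.
Assume saturation: I_D = (k_n/2)(V_GS − V_t)² with V_GS = V_G − I_D·R_S = 4.91 − 0.12·I_D.
Substituting gives 0.00634·I_D² − 1.29·I_D + 3.23 = 0, with roots I_D = 2.54 or 200 mA.
The root I_D = 200 mA gives V_GS = -19.1 V ≤ V_t, so take I_D = 2.54 mA.
Then V_GS = 4.6 V and V_DS = V_DD − I_D(R_D+R_S) = 12 − 2.54×0.94 = 9.61 V.
Saturation requires V_DS ≥ V_GS − V_t = 2.4 V; 9.61 ≥ 2.4 ✓.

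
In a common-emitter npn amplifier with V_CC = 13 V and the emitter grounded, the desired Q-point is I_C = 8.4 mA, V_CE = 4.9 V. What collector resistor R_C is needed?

R_C ≈ 0.96 kΩ

Collector loop: V_CC = I_C·R_C + V_CE.
R_C = (V_CC − V_CE)/I_C = (13 − 4.9)/8.4 = 0.964 kΩ.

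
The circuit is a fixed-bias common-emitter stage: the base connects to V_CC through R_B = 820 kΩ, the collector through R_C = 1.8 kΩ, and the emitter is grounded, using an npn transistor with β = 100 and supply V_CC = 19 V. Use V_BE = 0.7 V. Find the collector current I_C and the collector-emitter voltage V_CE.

Base loop: V_CC = I_B·R_B + V_BE, so I_B = (19 − 0.7)/820 kΩ = 0.0223 mA.
In the active region I_C = β·I_B = 100 × 0.0223 = 2.23 mA.
Collector loop: V_CE = V_CC − I_C·R_C = 19 − 2.23×1.8 = 15 V.
Since V_CE = 15 V > V_CE(sat) ≈ 0.2 V, the transistor is in the active region as assumed.

I_C ≈ 2.2 mA, V_CE ≈ 15 V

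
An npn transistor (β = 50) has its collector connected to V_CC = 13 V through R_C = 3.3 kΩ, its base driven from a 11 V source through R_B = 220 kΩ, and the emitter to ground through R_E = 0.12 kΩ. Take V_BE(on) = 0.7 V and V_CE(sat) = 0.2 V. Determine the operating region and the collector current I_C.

Assume active. Base-emitter loop: I_B = (V_BB − V_BE)/(R_B + (β+1)R_E) = (11 − 0.7)/(220 + 51×0.12) = 0.0456 mA.
I_C = β·I_B = 50×0.0456 = 2.28 mA.
V_CE = V_CC − I_C·R_C − I_E·R_E = 13 − 2.28×3.3 − 2.32×0.12 = 5.21 V > V_CE(sat), so the active-region assumption holds.

active; I_C ≈ 2.3 mA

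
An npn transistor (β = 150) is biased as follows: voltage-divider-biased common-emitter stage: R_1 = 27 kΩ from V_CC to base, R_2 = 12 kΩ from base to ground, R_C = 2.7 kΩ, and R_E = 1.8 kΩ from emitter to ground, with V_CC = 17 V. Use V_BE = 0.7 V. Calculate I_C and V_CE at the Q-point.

Thevenize the base divider: V_Th = V_CC·R_2/(R_1+R_2) = 17×12/39 = 5.23 V, R_Th = R_1‖R_2 = 8.31 kΩ.
Base-emitter loop: V_Th = I_B·R_Th + V_BE + (β+1)I_B·R_E, so I_B = (5.23 − 0.7) / (8.31 + 151×1.8) = 0.0162 mA.
I_C = β·I_B = 150×0.0162 = 2.43 mA, and I_E = (β+1)I_B = 2.44 mA.
V_CE = V_CC − I_C·R_C − I_E·R_E = 17 − 2.43×2.7 − 2.44×1.8 = 6.05 V.
V_CE = 6.05 V > 0.2 V confirms active-region operation.

I_C ≈ 2.4 mA, V_CE ≈ 6.1 V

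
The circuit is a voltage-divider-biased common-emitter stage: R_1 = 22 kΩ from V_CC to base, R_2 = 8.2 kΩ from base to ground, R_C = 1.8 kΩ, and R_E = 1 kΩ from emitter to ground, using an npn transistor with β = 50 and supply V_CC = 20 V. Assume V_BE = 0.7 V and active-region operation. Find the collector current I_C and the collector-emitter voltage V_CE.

I_C ≈ 4.2 mA, V_CE ≈ 8.3 V

Thevenize the base divider: V_Th = V_CC·R_2/(R_1+R_2) = 20×8.2/30.2 = 5.43 V, R_Th = R_1‖R_2 = 5.97 kΩ.
Base-emitter loop: V_Th = I_B·R_Th + V_BE + (β+1)I_B·R_E, so I_B = (5.43 − 0.7) / (5.97 + 51×1) = 0.083 mA.
I_C = β·I_B = 50×0.083 = 4.15 mA, and I_E = (β+1)I_B = 4.23 mA.
V_CE = V_CC − I_C·R_C − I_E·R_E = 20 − 4.15×1.8 − 4.23×1 = 8.29 V.
V_CE = 8.29 V > 0.2 V confirms active-region operation.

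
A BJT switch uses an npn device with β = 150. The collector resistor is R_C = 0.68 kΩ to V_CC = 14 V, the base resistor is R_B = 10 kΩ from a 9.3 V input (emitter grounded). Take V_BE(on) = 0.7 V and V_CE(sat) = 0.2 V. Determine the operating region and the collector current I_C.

saturation; I_C ≈ 20 mA

Assume active: I_B = (9.3 − 0.7)/10 = 0.86 mA, giving I_C = β·I_B = 129 mA.
But then V_CE = 14 − 129×0.68 = -73.7 V < V_CE(sat) = 0.2 V — impossible in the active region.
So the transistor is saturated. With V_CE = 0.2 V, I_C = (V_CC − 0.2)/R_C = 13.8/0.68 = 20.3 mA.
Check: β·I_B = 129 mA > I_C = 20.3 mA, confirming saturation.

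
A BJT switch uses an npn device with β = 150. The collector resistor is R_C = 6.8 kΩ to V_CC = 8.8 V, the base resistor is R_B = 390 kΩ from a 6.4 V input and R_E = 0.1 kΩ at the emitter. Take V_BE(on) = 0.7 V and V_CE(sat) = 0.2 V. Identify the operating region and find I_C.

Assume active: I_B = (6.4 − 0.7)/(390 + 151×0.1) = 0.0141 mA, I_C = β·I_B = 2.11 mA.
Then V_CE = 8.8 − 2.11×6.8 − 2.12×0.1 = -5.76 V < 0.2 V — the active assumption fails.
Re-solve with V_CE = 0.2 V. KCL at the emitter: V_E/R_E = (V_BB−0.7−V_E)/R_B + (V_CC−0.2−V_E)/R_C, giving V_E = 0.126 V.
I_C = (V_CC − 0.2 − V_E)/R_C = (8.6 − 0.126)/6.8 = 1.25 mA.
Check: I_B = (5.7 − 0.126)/390 = 0.0143 mA, and β·I_B = 2.14 mA > I_C, confirming saturation.

saturation; I_C ≈ 1.2 mA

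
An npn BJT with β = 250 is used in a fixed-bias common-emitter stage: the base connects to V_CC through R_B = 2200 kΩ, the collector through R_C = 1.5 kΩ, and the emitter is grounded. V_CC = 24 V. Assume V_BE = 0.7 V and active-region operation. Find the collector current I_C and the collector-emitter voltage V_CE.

I_C ≈ 2.6 mA, V_CE ≈ 20 V

Base loop: V_CC = I_B·R_B + V_BE, so I_B = (24 − 0.7)/2200 kΩ = 0.0106 mA.
In the active region I_C = β·I_B = 250 × 0.0106 = 2.65 mA.
Collector loop: V_CE = V_CC − I_C·R_C = 24 − 2.65×1.5 = 20 V.
Since V_CE = 20 V > V_CE(sat) ≈ 0.2 V, the transistor is in the active region as assumed.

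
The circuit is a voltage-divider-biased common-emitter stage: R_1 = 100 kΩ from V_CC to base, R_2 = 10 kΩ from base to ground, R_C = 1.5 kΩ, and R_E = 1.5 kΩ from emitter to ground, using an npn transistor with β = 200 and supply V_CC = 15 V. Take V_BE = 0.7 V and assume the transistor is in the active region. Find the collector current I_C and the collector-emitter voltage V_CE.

I_C ≈ 0.43 mA, V_CE ≈ 14 V

Thevenize the base divider: V_Th = V_CC·R_2/(R_1+R_2) = 15×10/110 = 1.36 V, R_Th = R_1‖R_2 = 9.09 kΩ.
Base-emitter loop: V_Th = I_B·R_Th + V_BE + (β+1)I_B·R_E, so I_B = (1.36 − 0.7) / (9.09 + 201×1.5) = 0.00214 mA.
I_C = β·I_B = 200×0.00214 = 0.427 mA, and I_E = (β+1)I_B = 0.429 mA.
V_CE = V_CC − I_C·R_C − I_E·R_E = 15 − 0.427×1.5 − 0.429×1.5 = 13.7 V.
V_CE = 13.7 V > 0.2 V confirms active-region operation.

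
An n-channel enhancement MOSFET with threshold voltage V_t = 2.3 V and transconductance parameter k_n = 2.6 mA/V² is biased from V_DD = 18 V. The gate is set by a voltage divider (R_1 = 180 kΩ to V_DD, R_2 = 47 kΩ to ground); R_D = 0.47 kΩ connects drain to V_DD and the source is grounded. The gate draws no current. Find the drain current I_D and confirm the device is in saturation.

I_D ≈ 2.6 mA

V_G = V_DD·R_2/(R_1+R_2) = 18×47/227 = 3.73 V. With the source grounded, V_GS = V_G = 3.73 V.
Assume saturation: I_D = (k_n/2)(V_GS − V_t)² = (2.6/2)×(3.73 − 2.3)² = 1.3×1.43² = 2.65 mA.
V_DS = V_DD − I_D·R_D = 18 − 2.65×0.47 = 16.8 V.
Saturation requires V_DS ≥ V_GS − V_t = 1.43 V; 16.8 ≥ 1.43 ✓.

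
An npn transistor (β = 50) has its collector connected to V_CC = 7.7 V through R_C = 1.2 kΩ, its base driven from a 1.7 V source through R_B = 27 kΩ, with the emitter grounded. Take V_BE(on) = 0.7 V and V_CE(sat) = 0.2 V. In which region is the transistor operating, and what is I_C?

active; I_C ≈ 1.9 mA

Assume active. Base-emitter loop: I_B = (V_BB − V_BE)/R_B = (1.7 − 0.7)/27 = 0.037 mA.
I_C = β·I_B = 50×0.037 = 1.85 mA.
V_CE = V_CC − I_C·R_C = 7.7 − 1.85×1.2 = 5.48 V > V_CE(sat), so the active-region assumption holds.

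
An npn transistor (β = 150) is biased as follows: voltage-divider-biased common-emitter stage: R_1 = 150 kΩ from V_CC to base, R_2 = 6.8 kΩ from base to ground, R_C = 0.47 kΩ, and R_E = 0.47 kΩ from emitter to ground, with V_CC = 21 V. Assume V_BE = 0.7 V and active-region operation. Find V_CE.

Thevenize the base divider: V_Th = V_CC·R_2/(R_1+R_2) = 21×6.8/157 = 0.911 V, R_Th = R_1‖R_2 = 6.51 kΩ.
Base-emitter loop: V_Th = I_B·R_Th + V_BE + (β+1)I_B·R_E, so I_B = (0.911 − 0.7) / (6.51 + 151×0.47) = 0.00272 mA.
I_C = β·I_B = 150×0.00272 = 0.408 mA, and I_E = (β+1)I_B = 0.411 mA.
V_CE = V_CC − I_C·R_C − I_E·R_E = 21 − 0.408×0.47 − 0.411×0.47 = 20.6 V.
V_CE = 20.6 V > 0.2 V confirms active-region operation.

V_CE ≈ 21 V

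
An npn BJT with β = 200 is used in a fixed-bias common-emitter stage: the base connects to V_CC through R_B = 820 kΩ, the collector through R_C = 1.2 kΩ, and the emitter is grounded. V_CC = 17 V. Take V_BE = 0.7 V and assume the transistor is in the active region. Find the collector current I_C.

Base loop: V_CC = I_B·R_B + V_BE, so I_B = (17 − 0.7)/820 kΩ = 0.0199 mA.
In the active region I_C = β·I_B = 200 × 0.0199 = 3.98 mA.
Collector loop: V_CE = V_CC − I_C·R_C = 17 − 3.98×1.2 = 12.2 V.
Since V_CE = 12.2 V > V_CE(sat) ≈ 0.2 V, the transistor is in the active region as assumed.

I_C ≈ 4 mA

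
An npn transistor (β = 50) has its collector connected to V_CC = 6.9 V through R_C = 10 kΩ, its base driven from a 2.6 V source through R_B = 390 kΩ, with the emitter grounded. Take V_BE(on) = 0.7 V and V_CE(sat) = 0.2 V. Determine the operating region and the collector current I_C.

Assume active. Base-emitter loop: I_B = (V_BB − V_BE)/R_B = (2.6 − 0.7)/390 = 0.00487 mA.
I_C = β·I_B = 50×0.00487 = 0.244 mA.
V_CE = V_CC − I_C·R_C = 6.9 − 0.244×10 = 4.46 V > V_CE(sat), so the active-region assumption holds.

active; I_C ≈ 0.24 mA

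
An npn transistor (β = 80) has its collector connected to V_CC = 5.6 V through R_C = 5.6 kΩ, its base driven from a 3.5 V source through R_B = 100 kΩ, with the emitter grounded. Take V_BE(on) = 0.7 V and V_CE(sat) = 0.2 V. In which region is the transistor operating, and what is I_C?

Assume active: I_B = (3.5 − 0.7)/100 = 0.028 mA, giving I_C = β·I_B = 2.24 mA.
But then V_CE = 5.6 − 2.24×5.6 = -6.94 V < V_CE(sat) = 0.2 V — impossible in the active region.
So the transistor is saturated. With V_CE = 0.2 V, I_C = (V_CC − 0.2)/R_C = 5.4/5.6 = 0.964 mA.
Check: β·I_B = 2.24 mA > I_C = 0.964 mA, confirming saturation.

saturation; I_C ≈ 0.96 mA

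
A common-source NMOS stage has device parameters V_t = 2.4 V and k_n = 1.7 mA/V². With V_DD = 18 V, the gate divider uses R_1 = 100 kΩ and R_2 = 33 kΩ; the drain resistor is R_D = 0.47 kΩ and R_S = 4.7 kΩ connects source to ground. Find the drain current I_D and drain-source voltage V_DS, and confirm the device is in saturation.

I_D ≈ 0.31 mA, V_DS ≈ 16 V

V_G = V_DD·R_2/(R_1+R_2) = 18×33/133 = 4.47 V.
Assume saturation: I_D = (k_n/2)(V_GS − V_t)² with V_GS = V_G − I_D·R_S = 4.47 − 4.7·I_D.
Substituting gives 18.8·I_D² − 17.5·I_D + 3.63 = 0, with roots I_D = 0.311 or 0.622 mA.
The root I_D = 0.622 mA gives V_GS = 1.54 V ≤ V_t, so take I_D = 0.311 mA.
Then V_GS = 3 V and V_DS = V_DD − I_D(R_D+R_S) = 18 − 0.311×5.17 = 16.4 V.
Saturation requires V_DS ≥ V_GS − V_t = 0.605 V; 16.4 ≥ 0.605 ✓.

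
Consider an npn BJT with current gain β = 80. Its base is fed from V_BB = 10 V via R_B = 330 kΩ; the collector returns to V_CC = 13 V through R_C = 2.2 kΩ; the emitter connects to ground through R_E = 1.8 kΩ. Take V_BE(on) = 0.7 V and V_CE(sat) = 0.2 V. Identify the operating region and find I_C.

active; I_C ≈ 1.6 mA

Assume active. Base-emitter loop: I_B = (V_BB − V_BE)/(R_B + (β+1)R_E) = (10 − 0.7)/(330 + 81×1.8) = 0.0195 mA.
I_C = β·I_B = 80×0.0195 = 1.56 mA.
V_CE = V_CC − I_C·R_C − I_E·R_E = 13 − 1.56×2.2 − 1.58×1.8 = 6.71 V > V_CE(sat), so the active-region assumption holds.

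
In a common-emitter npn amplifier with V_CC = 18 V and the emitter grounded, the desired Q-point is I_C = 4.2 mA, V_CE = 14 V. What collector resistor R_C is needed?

R_C ≈ 0.95 kΩ

Collector loop: V_CC = I_C·R_C + V_CE.
R_C = (V_CC − V_CE)/I_C = (18 − 14)/4.2 = 0.952 kΩ.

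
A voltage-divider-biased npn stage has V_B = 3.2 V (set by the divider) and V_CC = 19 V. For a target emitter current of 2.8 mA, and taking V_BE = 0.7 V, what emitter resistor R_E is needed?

V_E = V_B − V_BE = 3.2 − 0.7 = 2.5 V.
R_E = V_E / I_E = 2.5 / 2.8 = 0.893 kΩ.

R_E ≈ 0.89 kΩ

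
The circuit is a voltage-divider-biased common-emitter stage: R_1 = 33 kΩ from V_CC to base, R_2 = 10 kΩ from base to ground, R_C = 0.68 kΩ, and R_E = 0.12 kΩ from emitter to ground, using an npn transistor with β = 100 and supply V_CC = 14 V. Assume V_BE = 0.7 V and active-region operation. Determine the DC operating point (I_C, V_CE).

Thevenize the base divider: V_Th = V_CC·R_2/(R_1+R_2) = 14×10/43 = 3.26 V, R_Th = R_1‖R_2 = 7.67 kΩ.
Base-emitter loop: V_Th = I_B·R_Th + V_BE + (β+1)I_B·R_E, so I_B = (3.26 − 0.7) / (7.67 + 101×0.12) = 0.129 mA.
I_C = β·I_B = 100×0.129 = 12.9 mA, and I_E = (β+1)I_B = 13 mA.
V_CE = V_CC − I_C·R_C − I_E·R_E = 14 − 12.9×0.68 − 13×0.12 = 3.66 V.
V_CE = 3.66 V > 0.2 V confirms active-region operation.

I_C ≈ 13 mA, V_CE ≈ 3.7 V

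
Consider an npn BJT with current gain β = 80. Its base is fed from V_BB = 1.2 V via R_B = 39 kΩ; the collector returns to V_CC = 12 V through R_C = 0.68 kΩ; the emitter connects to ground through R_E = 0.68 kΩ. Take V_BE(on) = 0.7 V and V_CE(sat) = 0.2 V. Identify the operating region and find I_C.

active; I_C ≈ 0.43 mA

Assume active. Base-emitter loop: I_B = (V_BB − V_BE)/(R_B + (β+1)R_E) = (1.2 − 0.7)/(39 + 81×0.68) = 0.00531 mA.
I_C = β·I_B = 80×0.00531 = 0.425 mA.
V_CE = V_CC − I_C·R_C − I_E·R_E = 12 − 0.425×0.68 − 0.43×0.68 = 11.4 V > V_CE(sat), so the active-region assumption holds.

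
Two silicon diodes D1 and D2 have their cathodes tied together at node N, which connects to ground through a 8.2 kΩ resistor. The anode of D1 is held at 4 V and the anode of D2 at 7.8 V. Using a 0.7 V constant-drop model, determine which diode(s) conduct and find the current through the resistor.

Only D2 conducts; I_R ≈ 0.87 mA

Assume both conduct. Then node N would need to be at both 4−0.7 = 3.3 V and 7.8−0.7 = 7.1 V, which is impossible.
Assume only D2 conducts: V_N = 7.8 − 0.7 = 7.1 V, so I_R = 7.1/8.2 = 0.866 mA.
Check D1: its anode-to-cathode voltage is 4 − 7.1 = -3.1 V < 0.7 V, so it is off. The assumption is consistent.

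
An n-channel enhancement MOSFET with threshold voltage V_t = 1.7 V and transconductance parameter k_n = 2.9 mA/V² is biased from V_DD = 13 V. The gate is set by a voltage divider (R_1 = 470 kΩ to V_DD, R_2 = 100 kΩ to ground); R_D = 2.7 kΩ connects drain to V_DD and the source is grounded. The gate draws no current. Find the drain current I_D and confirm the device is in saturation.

V_G = V_DD·R_2/(R_1+R_2) = 13×100/570 = 2.28 V. With the source grounded, V_GS = V_G = 2.28 V.
Assume saturation: I_D = (k_n/2)(V_GS − V_t)² = (2.9/2)×(2.28 − 1.7)² = 1.45×0.581² = 0.489 mA.
V_DS = V_DD − I_D·R_D = 13 − 0.489×2.7 = 11.7 V.
Saturation requires V_DS ≥ V_GS − V_t = 0.581 V; 11.7 ≥ 0.581 ✓.

I_D ≈ 0.49 mA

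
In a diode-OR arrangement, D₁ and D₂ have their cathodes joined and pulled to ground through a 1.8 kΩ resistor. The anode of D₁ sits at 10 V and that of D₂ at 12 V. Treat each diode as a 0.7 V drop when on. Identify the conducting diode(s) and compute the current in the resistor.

Only D₂ conducts; I_R ≈ 6.3 mA

Assume both conduct. Then node N would need to be at both 10−0.7 = 9.3 V and 12−0.7 = 11.3 V, which is impossible.
Assume only D₂ conducts: V_N = 12 − 0.7 = 11.3 V, so I_R = 11.3/1.8 = 6.28 mA.
Check D₁: its anode-to-cathode voltage is 10 − 11.3 = -1.3 V < 0.7 V, so it is off. The assumption is consistent.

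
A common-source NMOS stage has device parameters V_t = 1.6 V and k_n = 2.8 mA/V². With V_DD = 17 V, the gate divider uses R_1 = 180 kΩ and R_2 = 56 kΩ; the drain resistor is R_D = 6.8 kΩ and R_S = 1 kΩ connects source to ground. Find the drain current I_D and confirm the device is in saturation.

V_G = V_DD·R_2/(R_1+R_2) = 17×56/236 = 4.03 V.
Assume saturation: I_D = (k_n/2)(V_GS − V_t)² with V_GS = V_G − I_D·R_S = 4.03 − 1·I_D.
Substituting gives 1.4·I_D² − 7.81·I_D + 8.29 = 0, with roots I_D = 1.43 or 4.16 mA.
The root I_D = 4.16 mA gives V_GS = -0.123 V ≤ V_t, so take I_D = 1.43 mA.
Then V_GS = 2.61 V and V_DS = V_DD − I_D(R_D+R_S) = 17 − 1.43×7.8 = 5.88 V.
Saturation requires V_DS ≥ V_GS − V_t = 1.01 V; 5.88 ≥ 1.01 ✓.

I_D ≈ 1.4 mA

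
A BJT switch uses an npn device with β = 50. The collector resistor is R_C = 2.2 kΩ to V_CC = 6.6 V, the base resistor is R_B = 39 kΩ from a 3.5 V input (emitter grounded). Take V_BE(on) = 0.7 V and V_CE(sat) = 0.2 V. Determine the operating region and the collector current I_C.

Assume active: I_B = (3.5 − 0.7)/39 = 0.0718 mA, giving I_C = β·I_B = 3.59 mA.
But then V_CE = 6.6 − 3.59×2.2 = -1.3 V < V_CE(sat) = 0.2 V — impossible in the active region.
So the transistor is saturated. With V_CE = 0.2 V, I_C = (V_CC − 0.2)/R_C = 6.4/2.2 = 2.91 mA.
Check: β·I_B = 3.59 mA > I_C = 2.91 mA, confirming saturation.

saturation; I_C ≈ 2.9 mA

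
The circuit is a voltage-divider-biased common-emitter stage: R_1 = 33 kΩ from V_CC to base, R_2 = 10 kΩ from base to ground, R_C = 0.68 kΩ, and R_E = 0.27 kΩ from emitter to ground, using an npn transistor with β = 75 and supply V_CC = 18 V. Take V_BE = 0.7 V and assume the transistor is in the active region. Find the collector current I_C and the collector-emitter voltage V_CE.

Thevenize the base divider: V_Th = V_CC·R_2/(R_1+R_2) = 18×10/43 = 4.19 V, R_Th = R_1‖R_2 = 7.67 kΩ.
Base-emitter loop: V_Th = I_B·R_Th + V_BE + (β+1)I_B·R_E, so I_B = (4.19 − 0.7) / (7.67 + 76×0.27) = 0.124 mA.
I_C = β·I_B = 75×0.124 = 9.27 mA, and I_E = (β+1)I_B = 9.4 mA.
V_CE = V_CC − I_C·R_C − I_E·R_E = 18 − 9.27×0.68 − 9.4×0.27 = 9.16 V.
V_CE = 9.16 V > 0.2 V confirms active-region operation.

I_C ≈ 9.3 mA, V_CE ≈ 9.2 V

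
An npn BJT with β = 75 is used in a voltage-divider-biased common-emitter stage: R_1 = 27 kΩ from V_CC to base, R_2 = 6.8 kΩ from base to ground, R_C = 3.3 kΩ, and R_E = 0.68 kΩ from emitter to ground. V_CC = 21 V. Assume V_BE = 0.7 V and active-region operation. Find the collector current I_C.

I_C ≈ 4.6 mA

Thevenize the base divider: V_Th = V_CC·R_2/(R_1+R_2) = 21×6.8/33.8 = 4.22 V, R_Th = R_1‖R_2 = 5.43 kΩ.
Base-emitter loop: V_Th = I_B·R_Th + V_BE + (β+1)I_B·R_E, so I_B = (4.22 − 0.7) / (5.43 + 76×0.68) = 0.0617 mA.
I_C = β·I_B = 75×0.0617 = 4.63 mA, and I_E = (β+1)I_B = 4.69 mA.
V_CE = V_CC − I_C·R_C − I_E·R_E = 21 − 4.63×3.3 − 4.69×0.68 = 2.54 V.
V_CE = 2.54 V > 0.2 V confirms active-region operation.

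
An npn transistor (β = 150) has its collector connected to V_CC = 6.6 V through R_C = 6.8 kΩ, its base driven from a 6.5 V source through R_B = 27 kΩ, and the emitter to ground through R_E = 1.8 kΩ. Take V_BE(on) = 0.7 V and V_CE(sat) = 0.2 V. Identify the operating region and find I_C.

Assume active: I_B = (6.5 − 0.7)/(27 + 151×1.8) = 0.0194 mA, I_C = β·I_B = 2.91 mA.
Then V_CE = 6.6 − 2.91×6.8 − 2.93×1.8 = -18.5 V < 0.2 V — the active assumption fails.
Re-solve with V_CE = 0.2 V. KCL at the emitter: V_E/R_E = (V_BB−0.7−V_E)/R_B + (V_CC−0.2−V_E)/R_C, giving V_E = 1.56 V.
I_C = (V_CC − 0.2 − V_E)/R_C = (6.4 − 1.56)/6.8 = 0.711 mA.
Check: I_B = (5.8 − 1.56)/27 = 0.157 mA, and β·I_B = 23.5 mA > I_C, confirming saturation.

saturation; I_C ≈ 0.71 mA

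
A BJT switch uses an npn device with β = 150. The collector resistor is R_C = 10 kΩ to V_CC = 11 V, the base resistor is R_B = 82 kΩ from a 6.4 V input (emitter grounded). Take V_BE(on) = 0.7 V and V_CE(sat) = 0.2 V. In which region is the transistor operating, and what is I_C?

saturation; I_C ≈ 1.1 mA

Assume active: I_B = (6.4 − 0.7)/82 = 0.0695 mA, giving I_C = β·I_B = 10.4 mA.
But then V_CE = 11 − 10.4×10 = -93.3 V < V_CE(sat) = 0.2 V — impossible in the active region.
So the transistor is saturated. With V_CE = 0.2 V, I_C = (V_CC − 0.2)/R_C = 10.8/10 = 1.08 mA.
Check: β·I_B = 10.4 mA > I_C = 1.08 mA, confirming saturation.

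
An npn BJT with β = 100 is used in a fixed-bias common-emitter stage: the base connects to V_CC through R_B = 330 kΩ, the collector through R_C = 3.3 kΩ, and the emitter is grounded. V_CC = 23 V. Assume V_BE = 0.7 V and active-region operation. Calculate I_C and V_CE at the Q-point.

Base loop: V_CC = I_B·R_B + V_BE, so I_B = (23 − 0.7)/330 kΩ = 0.0676 mA.
In the active region I_C = β·I_B = 100 × 0.0676 = 6.76 mA.
Collector loop: V_CE = V_CC − I_C·R_C = 23 − 6.76×3.3 = 0.7 V.
Since V_CE = 0.7 V > V_CE(sat) ≈ 0.2 V, the transistor is in the active region as assumed.

I_C ≈ 6.8 mA, V_CE ≈ 0.7 V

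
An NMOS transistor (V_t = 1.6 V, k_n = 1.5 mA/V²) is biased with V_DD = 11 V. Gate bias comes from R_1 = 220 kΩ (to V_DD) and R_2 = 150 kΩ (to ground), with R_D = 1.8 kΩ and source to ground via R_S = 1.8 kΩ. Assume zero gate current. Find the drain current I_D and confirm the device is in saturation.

I_D ≈ 0.96 mA

V_G = V_DD·R_2/(R_1+R_2) = 11×150/370 = 4.46 V.
Assume saturation: I_D = (k_n/2)(V_GS − V_t)² with V_GS = V_G − I_D·R_S = 4.46 − 1.8·I_D.
Substituting gives 2.43·I_D² − 8.72·I_D + 6.13 = 0, with roots I_D = 0.96 or 2.63 mA.
The root I_D = 2.63 mA gives V_GS = -0.272 V ≤ V_t, so take I_D = 0.96 mA.
Then V_GS = 2.73 V and V_DS = V_DD − I_D(R_D+R_S) = 11 − 0.96×3.6 = 7.54 V.
Saturation requires V_DS ≥ V_GS − V_t = 1.13 V; 7.54 ≥ 1.13 ✓.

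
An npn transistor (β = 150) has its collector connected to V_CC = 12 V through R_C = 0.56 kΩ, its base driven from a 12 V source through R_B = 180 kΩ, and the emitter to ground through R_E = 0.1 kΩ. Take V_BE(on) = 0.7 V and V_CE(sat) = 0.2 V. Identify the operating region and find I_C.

Assume active. Base-emitter loop: I_B = (V_BB − V_BE)/(R_B + (β+1)R_E) = (12 − 0.7)/(180 + 151×0.1) = 0.0579 mA.
I_C = β·I_B = 150×0.0579 = 8.69 mA.
V_CE = V_CC − I_C·R_C − I_E·R_E = 12 − 8.69×0.56 − 8.75×0.1 = 6.26 V > V_CE(sat), so the active-region assumption holds.

active; I_C ≈ 8.7 mA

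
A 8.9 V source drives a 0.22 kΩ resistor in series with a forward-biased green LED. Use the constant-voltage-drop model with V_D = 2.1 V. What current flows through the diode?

I ≈ 31 mA

KVL around the loop: 8.9 = V_D + I·R = 2.1 + I × 0.22 kΩ.
So I = (8.9 − 2.1) / 0.22 kΩ = 6.8 / 0.22 = 30.9 mA.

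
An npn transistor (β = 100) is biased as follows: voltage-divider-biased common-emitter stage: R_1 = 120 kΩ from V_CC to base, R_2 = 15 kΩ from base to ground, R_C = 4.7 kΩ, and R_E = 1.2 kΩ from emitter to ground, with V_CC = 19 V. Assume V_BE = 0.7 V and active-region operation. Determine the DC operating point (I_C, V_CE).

I_C ≈ 1 mA, V_CE ≈ 13 V

Thevenize the base divider: V_Th = V_CC·R_2/(R_1+R_2) = 19×15/135 = 2.11 V, R_Th = R_1‖R_2 = 13.3 kΩ.
Base-emitter loop: V_Th = I_B·R_Th + V_BE + (β+1)I_B·R_E, so I_B = (2.11 − 0.7) / (13.3 + 101×1.2) = 0.0105 mA.
I_C = β·I_B = 100×0.0105 = 1.05 mA, and I_E = (β+1)I_B = 1.06 mA.
V_CE = V_CC − I_C·R_C − I_E·R_E = 19 − 1.05×4.7 − 1.06×1.2 = 12.8 V.
V_CE = 12.8 V > 0.2 V confirms active-region operation.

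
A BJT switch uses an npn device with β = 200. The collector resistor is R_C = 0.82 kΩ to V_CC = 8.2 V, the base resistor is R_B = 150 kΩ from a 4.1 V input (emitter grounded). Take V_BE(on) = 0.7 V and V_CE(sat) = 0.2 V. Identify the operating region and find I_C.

Assume active. Base-emitter loop: I_B = (V_BB − V_BE)/R_B = (4.1 − 0.7)/150 = 0.0227 mA.
I_C = β·I_B = 200×0.0227 = 4.53 mA.
V_CE = V_CC − I_C·R_C = 8.2 − 4.53×0.82 = 4.48 V > V_CE(sat), so the active-region assumption holds.

active; I_C ≈ 4.5 mA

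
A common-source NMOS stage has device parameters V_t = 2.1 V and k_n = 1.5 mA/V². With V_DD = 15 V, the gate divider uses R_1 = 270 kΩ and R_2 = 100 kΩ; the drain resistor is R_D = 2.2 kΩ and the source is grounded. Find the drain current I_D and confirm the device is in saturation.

I_D ≈ 2.9 mA

V_G = V_DD·R_2/(R_1+R_2) = 15×100/370 = 4.05 V. With the source grounded, V_GS = V_G = 4.05 V.
Assume saturation: I_D = (k_n/2)(V_GS − V_t)² = (1.5/2)×(4.05 − 2.1)² = 0.75×1.95² = 2.86 mA.
V_DS = V_DD − I_D·R_D = 15 − 2.86×2.2 = 8.7 V.
Saturation requires V_DS ≥ V_GS − V_t = 1.95 V; 8.7 ≥ 1.95 ✓.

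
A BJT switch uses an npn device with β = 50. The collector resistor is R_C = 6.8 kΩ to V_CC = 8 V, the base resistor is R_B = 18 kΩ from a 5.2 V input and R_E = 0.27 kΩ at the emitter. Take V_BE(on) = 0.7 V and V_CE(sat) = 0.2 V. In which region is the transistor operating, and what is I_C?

Assume active: I_B = (5.2 − 0.7)/(18 + 51×0.27) = 0.142 mA, I_C = β·I_B = 7.08 mA.
Then V_CE = 8 − 7.08×6.8 − 7.22×0.27 = -42.1 V < 0.2 V — the active assumption fails.
Re-solve with V_CE = 0.2 V. KCL at the emitter: V_E/R_E = (V_BB−0.7−V_E)/R_B + (V_CC−0.2−V_E)/R_C, giving V_E = 0.358 V.
I_C = (V_CC − 0.2 − V_E)/R_C = (7.8 − 0.358)/6.8 = 1.09 mA.
Check: I_B = (4.5 − 0.358)/18 = 0.23 mA, and β·I_B = 11.5 mA > I_C, confirming saturation.

saturation; I_C ≈ 1.1 mA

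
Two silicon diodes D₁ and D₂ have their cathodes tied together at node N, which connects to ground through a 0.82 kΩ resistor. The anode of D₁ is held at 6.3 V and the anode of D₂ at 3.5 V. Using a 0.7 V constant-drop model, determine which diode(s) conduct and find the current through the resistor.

Assume both conduct. Then node N would need to be at both 6.3−0.7 = 5.6 V and 3.5−0.7 = 2.8 V, which is impossible.
Assume only D₁ conducts: V_N = 6.3 − 0.7 = 5.6 V, so I_R = 5.6/0.82 = 6.83 mA.
Check D₂: its anode-to-cathode voltage is 3.5 − 5.6 = -2.1 V < 0.7 V, so it is off. The assumption is consistent.

Only D₁ conducts; I_R ≈ 6.8 mA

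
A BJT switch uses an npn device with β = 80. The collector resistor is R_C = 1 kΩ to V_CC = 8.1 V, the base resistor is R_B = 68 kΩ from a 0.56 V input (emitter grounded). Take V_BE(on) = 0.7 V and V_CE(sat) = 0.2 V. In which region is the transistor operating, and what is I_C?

V_BB = 0.56 V ≤ V_BE(on) = 0.7 V, so the base-emitter junction is not forward biased.
The transistor is in cutoff: I_B = I_C = 0.

cutoff; I_C ≈ 0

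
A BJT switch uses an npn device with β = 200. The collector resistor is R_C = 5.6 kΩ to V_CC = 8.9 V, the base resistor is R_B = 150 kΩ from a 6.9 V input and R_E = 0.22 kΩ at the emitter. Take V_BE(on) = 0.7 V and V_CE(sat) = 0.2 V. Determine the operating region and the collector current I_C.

saturation; I_C ≈ 1.5 mA

Assume active: I_B = (6.9 − 0.7)/(150 + 201×0.22) = 0.0319 mA, I_C = β·I_B = 6.38 mA.
Then V_CE = 8.9 − 6.38×5.6 − 6.42×0.22 = -28.3 V < 0.2 V — the active assumption fails.
Re-solve with V_CE = 0.2 V. KCL at the emitter: V_E/R_E = (V_BB−0.7−V_E)/R_B + (V_CC−0.2−V_E)/R_C, giving V_E = 0.337 V.
I_C = (V_CC − 0.2 − V_E)/R_C = (8.7 − 0.337)/5.6 = 1.49 mA.
Check: I_B = (6.2 − 0.337)/150 = 0.0391 mA, and β·I_B = 7.82 mA > I_C, confirming saturation.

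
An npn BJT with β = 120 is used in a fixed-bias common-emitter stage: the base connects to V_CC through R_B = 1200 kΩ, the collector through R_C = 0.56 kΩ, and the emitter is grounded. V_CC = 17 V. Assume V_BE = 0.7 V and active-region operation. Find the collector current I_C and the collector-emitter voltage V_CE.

I_C ≈ 1.6 mA, V_CE ≈ 16 V

Base loop: V_CC = I_B·R_B + V_BE, so I_B = (17 − 0.7)/1200 kΩ = 0.0136 mA.
In the active region I_C = β·I_B = 120 × 0.0136 = 1.63 mA.
Collector loop: V_CE = V_CC − I_C·R_C = 17 − 1.63×0.56 = 16.1 V.
Since V_CE = 16.1 V > V_CE(sat) ≈ 0.2 V, the transistor is in the active region as assumed.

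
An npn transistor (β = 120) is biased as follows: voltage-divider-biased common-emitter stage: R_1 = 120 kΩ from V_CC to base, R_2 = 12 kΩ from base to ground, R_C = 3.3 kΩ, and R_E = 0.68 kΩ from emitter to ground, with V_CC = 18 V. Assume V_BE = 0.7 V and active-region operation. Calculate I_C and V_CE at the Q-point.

I_C ≈ 1.2 mA, V_CE ≈ 13 V

Thevenize the base divider: V_Th = V_CC·R_2/(R_1+R_2) = 18×12/132 = 1.64 V, R_Th = R_1‖R_2 = 10.9 kΩ.
Base-emitter loop: V_Th = I_B·R_Th + V_BE + (β+1)I_B·R_E, so I_B = (1.64 − 0.7) / (10.9 + 121×0.68) = 0.01 mA.
I_C = β·I_B = 120×0.01 = 1.21 mA, and I_E = (β+1)I_B = 1.22 mA.
V_CE = V_CC − I_C·R_C − I_E·R_E = 18 − 1.21×3.3 − 1.22×0.68 = 13.2 V.
V_CE = 13.2 V > 0.2 V confirms active-region operation.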